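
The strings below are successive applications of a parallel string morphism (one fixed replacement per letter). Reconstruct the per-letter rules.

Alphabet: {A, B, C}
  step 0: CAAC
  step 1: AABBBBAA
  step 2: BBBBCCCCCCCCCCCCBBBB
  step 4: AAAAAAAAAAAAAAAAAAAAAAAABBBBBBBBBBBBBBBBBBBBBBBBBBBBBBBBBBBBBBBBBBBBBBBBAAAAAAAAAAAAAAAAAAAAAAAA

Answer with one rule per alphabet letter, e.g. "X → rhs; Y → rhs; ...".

  step 1 ⇒ step 2: AABBBBAA ⇒ BB·BB·CCC·CCC·CCC·CCC·BB·BB
    A ↦ BB
    B ↦ CCC
  step 0 ⇒ step 1: CAAC ⇒ AA·BB·BB·AA
    C ↦ AA

A->BB, B->CCC, C->AA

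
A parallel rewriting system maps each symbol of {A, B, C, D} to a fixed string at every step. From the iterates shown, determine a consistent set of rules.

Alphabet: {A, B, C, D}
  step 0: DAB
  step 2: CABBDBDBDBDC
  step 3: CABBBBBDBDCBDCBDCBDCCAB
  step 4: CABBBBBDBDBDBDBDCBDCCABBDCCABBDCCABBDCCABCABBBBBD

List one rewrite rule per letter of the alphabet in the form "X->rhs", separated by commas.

A->BBB, B->BD, C->CAB, D->C

  step 3 ⇒ step 4: CABBBBBDBDCBDCBDCBDCCAB ⇒ CAB·BBB·BD·BD·BD·BD·BD·C·BD·C·CAB·BD·C·CAB·BD·C·CAB·BD·C·CAB·CAB·BBB·BD
    A ↦ BBB
    B ↦ BD
    C ↦ CAB
    D ↦ C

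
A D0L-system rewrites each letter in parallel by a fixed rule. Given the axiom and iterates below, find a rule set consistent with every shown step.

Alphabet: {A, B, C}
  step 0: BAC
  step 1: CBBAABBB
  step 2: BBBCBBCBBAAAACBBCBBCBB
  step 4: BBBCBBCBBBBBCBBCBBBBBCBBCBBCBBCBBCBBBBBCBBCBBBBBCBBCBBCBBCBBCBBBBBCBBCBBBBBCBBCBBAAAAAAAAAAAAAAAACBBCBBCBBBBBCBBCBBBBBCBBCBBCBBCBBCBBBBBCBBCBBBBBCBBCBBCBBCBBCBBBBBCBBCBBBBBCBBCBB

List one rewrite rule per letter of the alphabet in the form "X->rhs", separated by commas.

  step 1 ⇒ step 2: CBBAABBB ⇒ BBB·CBB·CBB·AA·AA·CBB·CBB·CBB
    A ↦ AA
    B ↦ CBB
    C ↦ BBB

A->AA, B->CBB, C->BBB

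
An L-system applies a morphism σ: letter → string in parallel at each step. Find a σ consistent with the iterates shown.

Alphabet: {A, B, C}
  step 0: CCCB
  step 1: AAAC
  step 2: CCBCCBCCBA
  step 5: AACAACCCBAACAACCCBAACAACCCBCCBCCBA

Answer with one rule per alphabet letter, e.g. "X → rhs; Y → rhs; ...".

  step 1 ⇒ step 2: AAAC ⇒ CCB·CCB·CCB·A
    A ↦ CCB
    C ↦ A
  step 0 ⇒ step 1: CCCB ⇒ A·A·A·C
    B ↦ C

A->CCB, B->C, C->A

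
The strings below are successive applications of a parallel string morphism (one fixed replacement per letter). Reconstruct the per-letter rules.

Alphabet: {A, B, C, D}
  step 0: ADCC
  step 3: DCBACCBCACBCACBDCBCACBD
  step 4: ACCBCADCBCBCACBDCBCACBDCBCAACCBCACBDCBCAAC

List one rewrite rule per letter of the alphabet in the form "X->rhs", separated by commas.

  step 3 ⇒ step 4: DCBACCBCACBCACBDCBCACBD ⇒ AC·CB·CA·D·CB·CB·CA·CB·D·CB·CA·CB·D·CB·CA·AC·CB·CA·CB·D·CB·CA·AC
    A ↦ D
    B ↦ CA
    C ↦ CB
    D ↦ AC

A->D, B->CA, C->CB, D->AC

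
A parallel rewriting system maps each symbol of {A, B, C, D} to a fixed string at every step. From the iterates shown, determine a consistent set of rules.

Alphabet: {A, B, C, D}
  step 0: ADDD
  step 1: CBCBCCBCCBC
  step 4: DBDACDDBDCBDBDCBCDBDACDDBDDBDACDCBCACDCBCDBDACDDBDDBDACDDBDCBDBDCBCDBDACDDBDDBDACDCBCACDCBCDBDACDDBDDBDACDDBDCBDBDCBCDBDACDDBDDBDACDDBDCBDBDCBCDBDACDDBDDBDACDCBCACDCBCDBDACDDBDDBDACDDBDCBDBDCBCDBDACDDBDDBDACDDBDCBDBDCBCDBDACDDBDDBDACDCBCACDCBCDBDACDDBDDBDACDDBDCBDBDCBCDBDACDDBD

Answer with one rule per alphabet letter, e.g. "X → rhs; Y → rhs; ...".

  step 0 ⇒ step 1: ADDD ⇒ CB·CBC·CBC·CBC
    A ↦ CB
    D ↦ CBC
    B ↦ ACD  (constrained at step 1)
    C ↦ DBD  (constrained at step 1)

A->CB, B->ACD, C->DBD, D->CBC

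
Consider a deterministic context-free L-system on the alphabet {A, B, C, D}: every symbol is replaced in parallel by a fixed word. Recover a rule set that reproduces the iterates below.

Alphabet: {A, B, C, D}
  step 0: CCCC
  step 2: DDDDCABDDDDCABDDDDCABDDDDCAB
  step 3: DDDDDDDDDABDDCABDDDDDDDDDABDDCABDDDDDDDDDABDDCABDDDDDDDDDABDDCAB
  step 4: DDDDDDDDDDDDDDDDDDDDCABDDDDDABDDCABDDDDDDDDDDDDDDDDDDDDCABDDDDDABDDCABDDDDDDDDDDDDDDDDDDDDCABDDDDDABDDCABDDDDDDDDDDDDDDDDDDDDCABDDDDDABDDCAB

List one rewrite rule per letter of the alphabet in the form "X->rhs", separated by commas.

A->DDC, B->AB, C->DAB, D->DD

  step 3 ⇒ step 4: DDDDDDDDDABDDCABDDDDDDDDDABDDCABDDDDDDDDDABDDCABDDDDDDDDDABDDCAB ⇒ DD·DD·DD·DD·DD·DD·DD·DD·DD·DDC·AB·DD·DD·DAB·DDC·AB·DD·DD·DD·DD·DD·DD·DD·DD·DD·DDC·AB·DD·DD·DAB·DDC·AB·DD·DD·DD·DD·DD·DD·DD·DD·DD·DDC·AB·DD·DD·DAB·DDC·AB·DD·DD·DD·DD·DD·DD·DD·DD·DD·DDC·AB·DD·DD·DAB·DDC·AB
    A ↦ DDC
    B ↦ AB
    C ↦ DAB
    D ↦ DD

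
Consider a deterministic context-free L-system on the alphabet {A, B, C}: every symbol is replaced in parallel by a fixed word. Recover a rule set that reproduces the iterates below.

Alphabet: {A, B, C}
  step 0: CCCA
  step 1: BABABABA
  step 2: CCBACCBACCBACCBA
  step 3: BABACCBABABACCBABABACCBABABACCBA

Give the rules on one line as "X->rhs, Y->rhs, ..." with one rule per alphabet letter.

A->BA, B->CC, C->BA

  step 2 ⇒ step 3: CCBACCBACCBACCBA ⇒ BA·BA·CC·BA·BA·BA·CC·BA·BA·BA·CC·BA·BA·BA·CC·BA
    A ↦ BA
    B ↦ CC
    C ↦ BA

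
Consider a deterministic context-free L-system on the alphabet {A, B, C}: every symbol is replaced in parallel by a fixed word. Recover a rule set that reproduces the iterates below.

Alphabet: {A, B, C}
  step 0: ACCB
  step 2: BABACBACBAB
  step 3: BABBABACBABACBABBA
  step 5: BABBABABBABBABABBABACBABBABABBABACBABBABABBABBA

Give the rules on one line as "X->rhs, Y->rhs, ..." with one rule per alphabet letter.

  step 2 ⇒ step 3: BABACBACBAB ⇒ BA·B·BA·B·AC·BA·B·AC·BA·B·BA
    A ↦ B
    B ↦ BA
    C ↦ AC

A->B, B->BA, C->AC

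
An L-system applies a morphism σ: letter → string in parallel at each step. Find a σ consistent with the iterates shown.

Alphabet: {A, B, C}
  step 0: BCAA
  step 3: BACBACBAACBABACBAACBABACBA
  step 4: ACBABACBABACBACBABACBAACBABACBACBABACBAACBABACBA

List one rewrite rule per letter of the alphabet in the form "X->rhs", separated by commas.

A->CBA, B->A, C->B

  step 3 ⇒ step 4: BACBACBAACBABACBAACBABACBA ⇒ A·CBA·B·A·CBA·B·A·CBA·CBA·B·A·CBA·A·CBA·B·A·CBA·CBA·B·A·CBA·A·CBA·B·A·CBA
    A ↦ CBA
    B ↦ A
    C ↦ B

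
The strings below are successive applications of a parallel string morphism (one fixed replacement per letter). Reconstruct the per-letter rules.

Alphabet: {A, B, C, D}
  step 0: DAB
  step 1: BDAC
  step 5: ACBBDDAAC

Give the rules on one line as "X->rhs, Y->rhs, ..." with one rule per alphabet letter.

A->D, B->AC, C->A, D->B

  step 0 ⇒ step 1: DAB ⇒ B·D·AC
    A ↦ D
    B ↦ AC
    D ↦ B
    C ↦ A  (constrained at step 1)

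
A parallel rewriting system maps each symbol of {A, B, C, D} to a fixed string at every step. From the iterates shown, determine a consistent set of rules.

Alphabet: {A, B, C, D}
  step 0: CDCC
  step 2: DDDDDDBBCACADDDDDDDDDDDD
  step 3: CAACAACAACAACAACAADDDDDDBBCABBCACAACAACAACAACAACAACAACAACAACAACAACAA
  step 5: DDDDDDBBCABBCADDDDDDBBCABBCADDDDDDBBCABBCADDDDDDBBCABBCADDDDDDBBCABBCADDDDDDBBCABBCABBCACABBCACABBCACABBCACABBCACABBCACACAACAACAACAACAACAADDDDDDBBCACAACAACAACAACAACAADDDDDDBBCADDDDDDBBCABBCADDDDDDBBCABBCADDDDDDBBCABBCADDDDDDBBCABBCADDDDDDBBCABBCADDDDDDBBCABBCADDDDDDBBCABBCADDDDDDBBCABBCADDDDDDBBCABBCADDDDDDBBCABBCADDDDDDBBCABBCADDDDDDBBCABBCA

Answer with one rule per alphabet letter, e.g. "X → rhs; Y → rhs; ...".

A->CA, B->DDD, C->BB, D->CAA

  step 2 ⇒ step 3: DDDDDDBBCACADDDDDDDDDDDD ⇒ CAA·CAA·CAA·CAA·CAA·CAA·DDD·DDD·BB·CA·BB·CA·CAA·CAA·CAA·CAA·CAA·CAA·CAA·CAA·CAA·CAA·CAA·CAA
    A ↦ CA
    B ↦ DDD
    C ↦ BB
    D ↦ CAA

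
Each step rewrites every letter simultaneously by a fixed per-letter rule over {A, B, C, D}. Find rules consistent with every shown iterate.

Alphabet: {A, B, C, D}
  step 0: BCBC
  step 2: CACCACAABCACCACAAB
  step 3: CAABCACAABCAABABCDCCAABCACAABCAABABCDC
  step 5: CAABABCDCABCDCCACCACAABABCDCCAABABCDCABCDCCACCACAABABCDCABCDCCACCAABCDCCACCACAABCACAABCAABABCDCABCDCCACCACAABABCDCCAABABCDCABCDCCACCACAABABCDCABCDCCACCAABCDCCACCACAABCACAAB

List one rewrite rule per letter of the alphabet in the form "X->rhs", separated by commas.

  step 2 ⇒ step 3: CACCACAABCACCACAAB ⇒ CA·AB·CA·CA·AB·CA·AB·AB·CDC·CA·AB·CA·CA·AB·CA·AB·AB·CDC
    A ↦ AB
    B ↦ CDC
    C ↦ CA
    D ↦ C  (constrained at step 3)

A->AB, B->CDC, C->CA, D->C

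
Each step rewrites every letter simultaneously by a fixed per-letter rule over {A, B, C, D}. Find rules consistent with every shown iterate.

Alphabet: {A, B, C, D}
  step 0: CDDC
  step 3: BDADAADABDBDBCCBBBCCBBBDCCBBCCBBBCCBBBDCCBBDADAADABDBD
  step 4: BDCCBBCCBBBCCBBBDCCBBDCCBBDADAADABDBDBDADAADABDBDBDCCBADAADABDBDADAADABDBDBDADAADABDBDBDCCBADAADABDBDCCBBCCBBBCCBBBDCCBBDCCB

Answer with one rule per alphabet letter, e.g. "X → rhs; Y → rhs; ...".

A->B, B->BD, C->ADA, D->CCB

  step 3 ⇒ step 4: BDADAADABDBDBCCBBBCCBBBDCCBBCCBBBCCBBBDCCBBDADAADABDBD ⇒ BD·CCB·B·CCB·B·B·CCB·B·BD·CCB·BD·CCB·BD·ADA·ADA·BD·BD·BD·ADA·ADA·BD·BD·BD·CCB·ADA·ADA·BD·BD·ADA·ADA·BD·BD·BD·ADA·ADA·BD·BD·BD·CCB·ADA·ADA·BD·BD·CCB·B·CCB·B·B·CCB·B·BD·CCB·BD·CCB
    A ↦ B
    B ↦ BD
    C ↦ ADA
    D ↦ CCB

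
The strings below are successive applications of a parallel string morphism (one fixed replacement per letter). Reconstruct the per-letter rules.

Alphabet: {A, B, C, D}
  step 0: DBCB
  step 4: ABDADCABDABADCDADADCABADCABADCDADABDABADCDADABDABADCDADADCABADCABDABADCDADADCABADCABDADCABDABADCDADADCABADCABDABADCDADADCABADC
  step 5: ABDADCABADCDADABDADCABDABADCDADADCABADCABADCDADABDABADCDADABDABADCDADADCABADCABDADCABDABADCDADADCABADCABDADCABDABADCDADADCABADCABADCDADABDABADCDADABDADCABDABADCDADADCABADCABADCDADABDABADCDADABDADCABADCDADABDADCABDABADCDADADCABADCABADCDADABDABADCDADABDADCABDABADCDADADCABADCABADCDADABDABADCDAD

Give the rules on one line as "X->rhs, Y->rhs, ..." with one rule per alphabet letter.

  step 4 ⇒ step 5: ABDADCABDABADCDADADCABADCABADCDADABDABADCDADABDABADCDADADCABADCABDABADCDADADCABADCABDADCABDABADCDADADCABADCABDABADCDADADCABADC ⇒ AB·D·ADC·AB·ADC·DAD·AB·D·ADC·AB·D·AB·ADC·DAD·ADC·AB·ADC·AB·ADC·DAD·AB·D·AB·ADC·DAD·AB·D·AB·ADC·DAD·ADC·AB·ADC·AB·D·ADC·AB·D·AB·ADC·DAD·ADC·AB·ADC·AB·D·ADC·AB·D·AB·ADC·DAD·ADC·AB·ADC·AB·ADC·DAD·AB·D·AB·ADC·DAD·AB·D·ADC·AB·D·AB·ADC·DAD·ADC·AB·ADC·AB·ADC·DAD·AB·D·AB·ADC·DAD·AB·D·ADC·AB·ADC·DAD·AB·D·ADC·AB·D·AB·ADC·DAD·ADC·AB·ADC·AB·ADC·DAD·AB·D·AB·ADC·DAD·AB·D·ADC·AB·D·AB·ADC·DAD·ADC·AB·ADC·AB·ADC·DAD·AB·D·AB·ADC·DAD
    A ↦ AB
    B ↦ D
    C ↦ DAD
    D ↦ ADC

A->AB, B->D, C->DAD, D->ADC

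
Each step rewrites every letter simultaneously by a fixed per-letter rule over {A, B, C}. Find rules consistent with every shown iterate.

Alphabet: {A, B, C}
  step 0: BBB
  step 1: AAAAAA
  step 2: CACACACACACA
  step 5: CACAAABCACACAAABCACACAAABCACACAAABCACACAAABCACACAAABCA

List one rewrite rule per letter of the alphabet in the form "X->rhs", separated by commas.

  step 1 ⇒ step 2: AAAAAA ⇒ CA·CA·CA·CA·CA·CA
    A ↦ CA
  step 0 ⇒ step 1: BBB ⇒ AA·AA·AA
    B ↦ AA
    C ↦ B  (constrained at step 2)

A->CA, B->AA, C->B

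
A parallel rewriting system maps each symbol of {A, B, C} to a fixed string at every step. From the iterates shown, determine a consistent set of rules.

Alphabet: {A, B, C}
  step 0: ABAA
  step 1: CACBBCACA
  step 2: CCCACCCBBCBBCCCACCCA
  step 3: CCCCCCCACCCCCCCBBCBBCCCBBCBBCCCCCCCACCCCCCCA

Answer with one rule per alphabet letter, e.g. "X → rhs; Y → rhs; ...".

A->CA, B->CBB, C->CC

  step 2 ⇒ step 3: CCCACCCBBCBBCCCACCCA ⇒ CC·CC·CC·CA·CC·CC·CC·CBB·CBB·CC·CBB·CBB·CC·CC·CC·CA·CC·CC·CC·CA
    A ↦ CA
    B ↦ CBB
    C ↦ CC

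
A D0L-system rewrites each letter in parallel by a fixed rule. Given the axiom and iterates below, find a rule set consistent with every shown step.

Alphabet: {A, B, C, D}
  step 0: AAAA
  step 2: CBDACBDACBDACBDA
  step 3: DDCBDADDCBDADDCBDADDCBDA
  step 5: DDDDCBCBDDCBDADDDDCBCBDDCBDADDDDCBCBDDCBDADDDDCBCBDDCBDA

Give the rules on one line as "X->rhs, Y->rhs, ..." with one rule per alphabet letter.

A->DA, B->D, C->D, D->CB

  step 2 ⇒ step 3: CBDACBDACBDACBDA ⇒ D·D·CB·DA·D·D·CB·DA·D·D·CB·DA·D·D·CB·DA
    A ↦ DA
    B ↦ D
    C ↦ D
    D ↦ CB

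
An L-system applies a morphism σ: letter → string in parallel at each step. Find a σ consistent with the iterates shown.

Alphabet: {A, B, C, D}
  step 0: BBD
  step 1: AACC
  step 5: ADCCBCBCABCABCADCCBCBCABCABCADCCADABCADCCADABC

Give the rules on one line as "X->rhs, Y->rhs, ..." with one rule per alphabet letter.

  step 0 ⇒ step 1: BBD ⇒ A·A·CC
    B ↦ A
    D ↦ CC
    A ↦ AD  (constrained at step 1)
    C ↦ BC  (constrained at step 1)

A->AD, B->A, C->BC, D->CC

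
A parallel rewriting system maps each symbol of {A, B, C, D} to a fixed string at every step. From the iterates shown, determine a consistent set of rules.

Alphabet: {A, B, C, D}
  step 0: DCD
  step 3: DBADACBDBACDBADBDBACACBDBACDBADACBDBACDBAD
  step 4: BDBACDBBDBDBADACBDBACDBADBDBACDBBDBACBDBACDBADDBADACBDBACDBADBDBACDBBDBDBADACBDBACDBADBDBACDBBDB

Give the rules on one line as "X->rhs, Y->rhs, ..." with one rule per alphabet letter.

A->DB, B->AC, C->AD, D->BDB

  step 3 ⇒ step 4: DBADACBDBACDBADBDBACACBDBACDBADACBDBACDBAD ⇒ BDB·AC·DB·BDB·DB·AD·AC·BDB·AC·DB·AD·BDB·AC·DB·BDB·AC·BDB·AC·DB·AD·DB·AD·AC·BDB·AC·DB·AD·BDB·AC·DB·BDB·DB·AD·AC·BDB·AC·DB·AD·BDB·AC·DB·BDB
    A ↦ DB
    B ↦ AC
    C ↦ AD
    D ↦ BDB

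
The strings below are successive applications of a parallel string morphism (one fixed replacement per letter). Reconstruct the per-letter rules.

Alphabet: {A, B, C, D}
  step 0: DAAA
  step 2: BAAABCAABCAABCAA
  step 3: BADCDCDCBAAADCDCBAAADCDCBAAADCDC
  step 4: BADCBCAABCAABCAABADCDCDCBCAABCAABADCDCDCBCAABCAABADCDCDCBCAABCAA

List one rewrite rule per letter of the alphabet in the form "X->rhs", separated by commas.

A->DC, B->BA, C->AA, D->BC

  step 3 ⇒ step 4: BADCDCDCBAAADCDCBAAADCDCBAAADCDC ⇒ BA·DC·BC·AA·BC·AA·BC·AA·BA·DC·DC·DC·BC·AA·BC·AA·BA·DC·DC·DC·BC·AA·BC·AA·BA·DC·DC·DC·BC·AA·BC·AA
    A ↦ DC
    B ↦ BA
    C ↦ AA
    D ↦ BC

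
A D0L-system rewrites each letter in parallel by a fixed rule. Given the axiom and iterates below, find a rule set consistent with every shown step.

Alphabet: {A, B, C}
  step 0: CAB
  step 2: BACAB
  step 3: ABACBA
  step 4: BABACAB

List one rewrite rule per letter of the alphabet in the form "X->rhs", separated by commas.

A->B, B->A, C->AC

  step 3 ⇒ step 4: ABACBA ⇒ B·A·B·AC·A·B
    A ↦ B
    B ↦ A
    C ↦ AC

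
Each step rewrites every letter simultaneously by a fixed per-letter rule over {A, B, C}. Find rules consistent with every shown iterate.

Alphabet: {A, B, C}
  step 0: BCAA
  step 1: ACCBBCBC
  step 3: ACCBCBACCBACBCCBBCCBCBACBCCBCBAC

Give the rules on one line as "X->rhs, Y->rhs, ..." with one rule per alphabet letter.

A->BC, B->AC, C->CB

  step 0 ⇒ step 1: BCAA ⇒ AC·CB·BC·BC
    A ↦ BC
    B ↦ AC
    C ↦ CB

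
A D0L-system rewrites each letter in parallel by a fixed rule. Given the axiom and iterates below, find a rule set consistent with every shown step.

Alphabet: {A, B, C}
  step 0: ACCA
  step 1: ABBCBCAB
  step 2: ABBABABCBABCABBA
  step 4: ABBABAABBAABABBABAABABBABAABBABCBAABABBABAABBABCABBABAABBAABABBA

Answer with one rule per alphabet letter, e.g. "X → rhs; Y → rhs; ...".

A->AB, B->BA, C->BC

  step 1 ⇒ step 2: ABBCBCAB ⇒ AB·BA·BA·BC·BA·BC·AB·BA
    A ↦ AB
    B ↦ BA
    C ↦ BC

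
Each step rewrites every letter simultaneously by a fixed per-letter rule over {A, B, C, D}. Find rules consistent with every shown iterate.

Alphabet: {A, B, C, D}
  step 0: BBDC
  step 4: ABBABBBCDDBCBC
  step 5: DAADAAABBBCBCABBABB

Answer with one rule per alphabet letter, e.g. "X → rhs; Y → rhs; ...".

  step 4 ⇒ step 5: ABBABBBCDDBCBC ⇒ D·A·A·D·A·A·A·BB·BC·BC·A·BB·A·BB
    A ↦ D
    B ↦ A
    C ↦ BB
    D ↦ BC

A->D, B->A, C->BB, D->BC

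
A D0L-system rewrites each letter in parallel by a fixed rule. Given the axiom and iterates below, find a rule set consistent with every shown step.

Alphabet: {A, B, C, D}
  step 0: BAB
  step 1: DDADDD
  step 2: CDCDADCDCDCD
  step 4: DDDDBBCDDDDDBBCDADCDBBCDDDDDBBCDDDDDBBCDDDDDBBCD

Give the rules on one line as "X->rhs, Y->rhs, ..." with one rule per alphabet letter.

  step 1 ⇒ step 2: DDADDD ⇒ CD·CD·AD·CD·CD·CD
    A ↦ AD
    D ↦ CD
  step 0 ⇒ step 1: BAB ⇒ DD·AD·DD
    B ↦ DD
    C ↦ BB  (constrained at step 2)

A->AD, B->DD, C->BB, D->CD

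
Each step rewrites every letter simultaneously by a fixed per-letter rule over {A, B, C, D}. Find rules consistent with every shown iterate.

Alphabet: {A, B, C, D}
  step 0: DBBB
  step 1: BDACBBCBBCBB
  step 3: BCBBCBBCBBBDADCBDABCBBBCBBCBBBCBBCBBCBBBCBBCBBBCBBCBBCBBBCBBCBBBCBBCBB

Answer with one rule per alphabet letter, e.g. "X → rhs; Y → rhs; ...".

  step 0 ⇒ step 1: DBBB ⇒ BDA·CBB·CBB·CBB
    B ↦ CBB
    D ↦ BDA
    A ↦ DC  (constrained at step 1)
    C ↦ B  (constrained at step 1)

A->DC, B->CBB, C->B, D->BDA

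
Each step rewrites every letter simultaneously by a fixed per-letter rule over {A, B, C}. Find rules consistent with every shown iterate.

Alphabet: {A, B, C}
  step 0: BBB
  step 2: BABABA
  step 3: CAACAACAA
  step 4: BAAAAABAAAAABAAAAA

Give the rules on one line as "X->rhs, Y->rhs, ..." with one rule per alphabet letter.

  step 3 ⇒ step 4: CAACAACAA ⇒ BA·AA·AA·BA·AA·AA·BA·AA·AA
    A ↦ AA
    C ↦ BA
  step 2 ⇒ step 3: BABABA ⇒ C·AA·C·AA·C·AA
    B ↦ C

A->AA, B->C, C->BA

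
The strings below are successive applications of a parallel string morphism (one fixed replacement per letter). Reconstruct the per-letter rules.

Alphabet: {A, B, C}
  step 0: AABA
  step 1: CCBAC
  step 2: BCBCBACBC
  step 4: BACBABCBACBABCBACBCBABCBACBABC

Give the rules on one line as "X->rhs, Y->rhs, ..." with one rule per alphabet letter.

A->C, B->BA, C->BC

  step 1 ⇒ step 2: CCBAC ⇒ BC·BC·BA·C·BC
    A ↦ C
    B ↦ BA
    C ↦ BC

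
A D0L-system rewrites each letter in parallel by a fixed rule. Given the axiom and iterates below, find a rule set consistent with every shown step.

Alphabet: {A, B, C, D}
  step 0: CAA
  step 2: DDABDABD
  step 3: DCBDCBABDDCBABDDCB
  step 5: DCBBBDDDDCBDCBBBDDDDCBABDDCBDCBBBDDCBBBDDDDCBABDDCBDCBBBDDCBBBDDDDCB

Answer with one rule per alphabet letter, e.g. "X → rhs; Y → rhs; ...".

A->AB, B->D, C->BB, D->DCB

  step 2 ⇒ step 3: DDABDABD ⇒ DCB·DCB·AB·D·DCB·AB·D·DCB
    A ↦ AB
    B ↦ D
    D ↦ DCB
    C ↦ BB  (constrained at step 0)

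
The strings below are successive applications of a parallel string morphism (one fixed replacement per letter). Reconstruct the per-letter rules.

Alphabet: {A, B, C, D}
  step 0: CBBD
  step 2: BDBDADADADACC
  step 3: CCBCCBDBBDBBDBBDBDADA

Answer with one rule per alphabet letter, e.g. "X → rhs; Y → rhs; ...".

A->DB, B->CC, C->DA, D->B

  step 2 ⇒ step 3: BDBDADADADACC ⇒ CC·B·CC·B·DB·B·DB·B·DB·B·DB·DA·DA
    A ↦ DB
    B ↦ CC
    C ↦ DA
    D ↦ B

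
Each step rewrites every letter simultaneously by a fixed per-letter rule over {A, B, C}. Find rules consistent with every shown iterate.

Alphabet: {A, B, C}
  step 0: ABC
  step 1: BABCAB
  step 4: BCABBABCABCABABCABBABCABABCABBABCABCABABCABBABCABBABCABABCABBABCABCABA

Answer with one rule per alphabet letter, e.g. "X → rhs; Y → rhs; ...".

A->BA, B->BCA, C->B

  step 0 ⇒ step 1: ABC ⇒ BA·BCA·B
    A ↦ BA
    B ↦ BCA
    C ↦ B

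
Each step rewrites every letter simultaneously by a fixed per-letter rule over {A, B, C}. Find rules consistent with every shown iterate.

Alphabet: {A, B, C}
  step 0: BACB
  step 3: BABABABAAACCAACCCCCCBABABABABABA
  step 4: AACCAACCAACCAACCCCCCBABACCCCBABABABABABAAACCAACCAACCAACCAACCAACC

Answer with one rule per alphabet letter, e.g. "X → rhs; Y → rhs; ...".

  step 3 ⇒ step 4: BABABABAAACCAACCCCCCBABABABABABA ⇒ AA·CC·AA·CC·AA·CC·AA·CC·CC·CC·BA·BA·CC·CC·BA·BA·BA·BA·BA·BA·AA·CC·AA·CC·AA·CC·AA·CC·AA·CC·AA·CC
    A ↦ CC
    B ↦ AA
    C ↦ BA

A->CC, B->AA, C->BA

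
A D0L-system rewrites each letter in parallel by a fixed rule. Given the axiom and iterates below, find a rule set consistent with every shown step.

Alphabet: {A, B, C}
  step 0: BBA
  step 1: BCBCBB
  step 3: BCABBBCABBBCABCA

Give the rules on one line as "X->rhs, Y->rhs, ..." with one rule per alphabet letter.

A->BB, B->BC, C->A

  step 0 ⇒ step 1: BBA ⇒ BC·BC·BB
    A ↦ BB
    B ↦ BC
    C ↦ A  (constrained at step 1)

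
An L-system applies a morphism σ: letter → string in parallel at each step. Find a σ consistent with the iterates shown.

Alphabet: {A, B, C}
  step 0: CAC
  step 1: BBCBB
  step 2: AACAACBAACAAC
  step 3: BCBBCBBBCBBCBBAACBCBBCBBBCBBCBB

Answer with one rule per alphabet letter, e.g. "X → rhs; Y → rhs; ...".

A->BCB, B->AAC, C->B

  step 2 ⇒ step 3: AACAACBAACAAC ⇒ BCB·BCB·B·BCB·BCB·B·AAC·BCB·BCB·B·BCB·BCB·B
    A ↦ BCB
    B ↦ AAC
    C ↦ B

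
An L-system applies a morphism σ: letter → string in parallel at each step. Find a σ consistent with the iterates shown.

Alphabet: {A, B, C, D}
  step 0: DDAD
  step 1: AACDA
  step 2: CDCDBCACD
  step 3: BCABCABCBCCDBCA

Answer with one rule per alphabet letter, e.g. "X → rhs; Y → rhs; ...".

A->CD, B->BC, C->BC, D->A

  step 2 ⇒ step 3: CDCDBCACD ⇒ BC·A·BC·A·BC·BC·CD·BC·A
    A ↦ CD
    B ↦ BC
    C ↦ BC
    D ↦ A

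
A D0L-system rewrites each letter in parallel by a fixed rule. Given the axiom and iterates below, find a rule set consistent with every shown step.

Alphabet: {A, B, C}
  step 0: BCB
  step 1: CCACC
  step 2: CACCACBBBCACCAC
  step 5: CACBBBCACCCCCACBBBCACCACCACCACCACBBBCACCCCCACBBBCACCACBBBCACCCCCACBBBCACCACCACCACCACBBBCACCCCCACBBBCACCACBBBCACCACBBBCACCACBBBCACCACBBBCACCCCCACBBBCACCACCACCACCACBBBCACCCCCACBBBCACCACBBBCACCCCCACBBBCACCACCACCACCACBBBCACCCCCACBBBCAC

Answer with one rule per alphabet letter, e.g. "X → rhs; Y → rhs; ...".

A->BBB, B->C, C->CAC

  step 1 ⇒ step 2: CCACC ⇒ CAC·CAC·BBB·CAC·CAC
    A ↦ BBB
    C ↦ CAC
  step 0 ⇒ step 1: BCB ⇒ C·CAC·C
    B ↦ C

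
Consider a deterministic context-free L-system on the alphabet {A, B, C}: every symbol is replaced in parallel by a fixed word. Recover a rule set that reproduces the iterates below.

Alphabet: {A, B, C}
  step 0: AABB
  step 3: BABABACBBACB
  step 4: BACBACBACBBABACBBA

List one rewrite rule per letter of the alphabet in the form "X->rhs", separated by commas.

  step 3 ⇒ step 4: BABABACBBACB ⇒ BA·C·BA·C·BA·C·B·BA·BA·C·B·BA
    A ↦ C
    B ↦ BA
    C ↦ B

A->C, B->BA, C->B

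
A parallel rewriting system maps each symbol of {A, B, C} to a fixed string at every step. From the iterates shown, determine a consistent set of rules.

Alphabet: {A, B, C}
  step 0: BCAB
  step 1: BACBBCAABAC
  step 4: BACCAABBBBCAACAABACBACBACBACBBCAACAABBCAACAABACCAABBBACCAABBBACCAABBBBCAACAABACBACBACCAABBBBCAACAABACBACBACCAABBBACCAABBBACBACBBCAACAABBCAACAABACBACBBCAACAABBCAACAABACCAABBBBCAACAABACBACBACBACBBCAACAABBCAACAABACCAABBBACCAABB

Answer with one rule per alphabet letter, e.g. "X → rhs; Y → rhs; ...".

  step 0 ⇒ step 1: BCAB ⇒ BAC·BB·CAA·BAC
    A ↦ CAA
    B ↦ BAC
    C ↦ BB

A->CAA, B->BAC, C->BB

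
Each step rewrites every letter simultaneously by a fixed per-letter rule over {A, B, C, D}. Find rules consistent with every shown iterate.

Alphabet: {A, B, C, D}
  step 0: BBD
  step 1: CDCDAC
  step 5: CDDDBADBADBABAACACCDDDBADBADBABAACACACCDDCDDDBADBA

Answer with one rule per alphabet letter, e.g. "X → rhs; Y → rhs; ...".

A->D, B->CD, C->BA, D->AC

  step 0 ⇒ step 1: BBD ⇒ CD·CD·AC
    B ↦ CD
    D ↦ AC
    A ↦ D  (constrained at step 1)
    C ↦ BA  (constrained at step 1)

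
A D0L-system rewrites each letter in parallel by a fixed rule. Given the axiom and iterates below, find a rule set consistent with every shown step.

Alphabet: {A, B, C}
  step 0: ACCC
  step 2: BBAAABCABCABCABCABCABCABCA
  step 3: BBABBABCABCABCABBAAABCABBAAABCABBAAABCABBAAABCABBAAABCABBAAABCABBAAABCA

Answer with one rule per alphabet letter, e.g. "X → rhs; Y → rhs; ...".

A->BCA, B->BBA, C->AA

  step 2 ⇒ step 3: BBAAABCABCABCABCABCABCABCA ⇒ BBA·BBA·BCA·BCA·BCA·BBA·AA·BCA·BBA·AA·BCA·BBA·AA·BCA·BBA·AA·BCA·BBA·AA·BCA·BBA·AA·BCA·BBA·AA·BCA
    A ↦ BCA
    B ↦ BBA
    C ↦ AA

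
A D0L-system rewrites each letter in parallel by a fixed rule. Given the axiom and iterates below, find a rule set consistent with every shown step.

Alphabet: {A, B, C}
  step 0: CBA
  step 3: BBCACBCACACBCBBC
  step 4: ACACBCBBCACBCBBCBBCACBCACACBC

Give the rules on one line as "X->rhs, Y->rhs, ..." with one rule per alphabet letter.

  step 3 ⇒ step 4: BBCACBCACACBCBBC ⇒ AC·AC·BC·B·BC·AC·BC·B·BC·B·BC·AC·BC·AC·AC·BC
    A ↦ B
    B ↦ AC
    C ↦ BC

A->B, B->AC, C->BC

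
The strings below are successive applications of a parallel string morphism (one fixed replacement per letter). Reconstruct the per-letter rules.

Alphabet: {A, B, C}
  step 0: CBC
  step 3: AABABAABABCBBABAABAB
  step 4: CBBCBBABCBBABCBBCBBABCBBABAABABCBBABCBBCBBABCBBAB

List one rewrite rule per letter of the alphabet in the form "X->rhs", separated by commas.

A->CBB, B->AB, C->A

  step 3 ⇒ step 4: AABABAABABCBBABAABAB ⇒ CBB·CBB·AB·CBB·AB·CBB·CBB·AB·CBB·AB·A·AB·AB·CBB·AB·CBB·CBB·AB·CBB·AB
    A ↦ CBB
    B ↦ AB
    C ↦ A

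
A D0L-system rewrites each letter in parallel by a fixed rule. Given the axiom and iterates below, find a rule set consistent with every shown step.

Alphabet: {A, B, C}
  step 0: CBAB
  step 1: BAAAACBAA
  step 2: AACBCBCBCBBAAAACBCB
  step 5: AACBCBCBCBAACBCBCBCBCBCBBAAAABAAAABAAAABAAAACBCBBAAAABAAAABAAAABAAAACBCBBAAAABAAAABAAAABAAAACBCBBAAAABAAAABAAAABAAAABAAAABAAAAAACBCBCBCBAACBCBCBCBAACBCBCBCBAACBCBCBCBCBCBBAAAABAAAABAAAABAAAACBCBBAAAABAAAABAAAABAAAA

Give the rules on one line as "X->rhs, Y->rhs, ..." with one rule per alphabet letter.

A->CB, B->AA, C->BAA

  step 1 ⇒ step 2: BAAAACBAA ⇒ AA·CB·CB·CB·CB·BAA·AA·CB·CB
    A ↦ CB
    B ↦ AA
    C ↦ BAA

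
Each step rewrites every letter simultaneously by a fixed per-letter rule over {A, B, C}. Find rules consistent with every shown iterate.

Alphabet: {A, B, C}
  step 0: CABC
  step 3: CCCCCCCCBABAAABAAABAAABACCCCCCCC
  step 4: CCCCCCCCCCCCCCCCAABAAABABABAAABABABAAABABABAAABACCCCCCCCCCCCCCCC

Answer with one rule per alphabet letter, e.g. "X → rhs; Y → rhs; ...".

A->BA, B->AA, C->CC

  step 3 ⇒ step 4: CCCCCCCCBABAAABAAABAAABACCCCCCCC ⇒ CC·CC·CC·CC·CC·CC·CC·CC·AA·BA·AA·BA·BA·BA·AA·BA·BA·BA·AA·BA·BA·BA·AA·BA·CC·CC·CC·CC·CC·CC·CC·CC
    A ↦ BA
    B ↦ AA
    C ↦ CC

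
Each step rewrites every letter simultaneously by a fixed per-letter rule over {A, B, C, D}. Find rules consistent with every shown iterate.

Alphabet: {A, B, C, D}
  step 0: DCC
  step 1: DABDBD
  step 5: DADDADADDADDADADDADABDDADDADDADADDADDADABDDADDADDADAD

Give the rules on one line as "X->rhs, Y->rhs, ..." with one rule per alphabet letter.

  step 0 ⇒ step 1: DCC ⇒ DA·BD·BD
    C ↦ BD
    D ↦ DA
    A ↦ D  (constrained at step 1)
    B ↦ DC  (constrained at step 1)

A->D, B->DC, C->BD, D->DA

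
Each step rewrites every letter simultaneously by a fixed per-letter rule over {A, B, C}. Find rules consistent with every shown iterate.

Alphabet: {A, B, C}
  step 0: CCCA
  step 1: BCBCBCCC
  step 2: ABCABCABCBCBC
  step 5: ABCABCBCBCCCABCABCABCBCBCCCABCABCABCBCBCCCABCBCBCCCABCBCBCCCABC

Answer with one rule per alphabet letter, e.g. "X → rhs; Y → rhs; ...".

A->CC, B->A, C->BC

  step 1 ⇒ step 2: BCBCBCCC ⇒ A·BC·A·BC·A·BC·BC·BC
    B ↦ A
    C ↦ BC
  step 0 ⇒ step 1: CCCA ⇒ BC·BC·BC·CC
    A ↦ CC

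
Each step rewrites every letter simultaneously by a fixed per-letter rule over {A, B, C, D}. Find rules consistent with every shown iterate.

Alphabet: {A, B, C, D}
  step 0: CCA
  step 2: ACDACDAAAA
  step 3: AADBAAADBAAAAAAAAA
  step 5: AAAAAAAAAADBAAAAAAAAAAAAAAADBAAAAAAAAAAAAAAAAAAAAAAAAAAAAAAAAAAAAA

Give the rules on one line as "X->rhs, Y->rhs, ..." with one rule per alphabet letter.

  step 2 ⇒ step 3: ACDACDAAAA ⇒ AA·DB·A·AA·DB·A·AA·AA·AA·AA
    A ↦ AA
    C ↦ DB
    D ↦ A
    B ↦ CD  (constrained at step 3)

A->AA, B->CD, C->DB, D->A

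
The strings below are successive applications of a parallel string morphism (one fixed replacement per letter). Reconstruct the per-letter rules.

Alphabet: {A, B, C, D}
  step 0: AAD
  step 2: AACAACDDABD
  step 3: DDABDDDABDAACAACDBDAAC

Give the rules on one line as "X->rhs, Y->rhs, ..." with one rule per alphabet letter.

A->D, B->BD, C->ABD, D->AAC

  step 2 ⇒ step 3: AACAACDDABD ⇒ D·D·ABD·D·D·ABD·AAC·AAC·D·BD·AAC
    A ↦ D
    B ↦ BD
    C ↦ ABD
    D ↦ AAC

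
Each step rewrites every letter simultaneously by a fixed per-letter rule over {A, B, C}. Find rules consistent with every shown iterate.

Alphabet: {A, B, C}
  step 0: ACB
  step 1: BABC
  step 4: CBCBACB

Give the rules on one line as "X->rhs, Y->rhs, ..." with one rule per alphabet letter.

A->BA, B->C, C->B

  step 0 ⇒ step 1: ACB ⇒ BA·B·C
    A ↦ BA
    B ↦ C
    C ↦ B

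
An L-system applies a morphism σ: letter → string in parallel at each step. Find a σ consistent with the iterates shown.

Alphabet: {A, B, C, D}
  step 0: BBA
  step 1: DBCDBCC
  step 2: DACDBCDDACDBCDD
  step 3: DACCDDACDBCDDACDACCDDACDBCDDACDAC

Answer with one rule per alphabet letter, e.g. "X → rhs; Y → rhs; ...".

A->C, B->DBC, C->D, D->DAC

  step 2 ⇒ step 3: DACDBCDDACDBCDD ⇒ DAC·C·D·DAC·DBC·D·DAC·DAC·C·D·DAC·DBC·D·DAC·DAC
    A ↦ C
    B ↦ DBC
    C ↦ D
    D ↦ DAC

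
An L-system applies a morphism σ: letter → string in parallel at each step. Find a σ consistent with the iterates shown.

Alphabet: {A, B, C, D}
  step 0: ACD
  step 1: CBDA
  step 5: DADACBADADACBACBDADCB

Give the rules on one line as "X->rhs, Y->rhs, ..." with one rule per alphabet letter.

  step 0 ⇒ step 1: ACD ⇒ CB·D·A
    A ↦ CB
    C ↦ D
    D ↦ A
    B ↦ AD  (constrained at step 1)

A->CB, B->AD, C->D, D->A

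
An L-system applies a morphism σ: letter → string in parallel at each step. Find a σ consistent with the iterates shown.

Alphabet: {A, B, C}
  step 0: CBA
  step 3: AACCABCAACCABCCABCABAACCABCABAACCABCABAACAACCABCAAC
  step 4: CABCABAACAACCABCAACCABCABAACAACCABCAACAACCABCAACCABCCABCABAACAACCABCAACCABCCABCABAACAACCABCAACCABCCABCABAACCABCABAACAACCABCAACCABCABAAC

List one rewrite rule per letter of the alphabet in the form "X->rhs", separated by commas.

A->CAB, B->C, C->AAC

  step 3 ⇒ step 4: AACCABCAACCABCCABCABAACCABCABAACCABCABAACAACCABCAAC ⇒ CAB·CAB·AAC·AAC·CAB·C·AAC·CAB·CAB·AAC·AAC·CAB·C·AAC·AAC·CAB·C·AAC·CAB·C·CAB·CAB·AAC·AAC·CAB·C·AAC·CAB·C·CAB·CAB·AAC·AAC·CAB·C·AAC·CAB·C·CAB·CAB·AAC·CAB·CAB·AAC·AAC·CAB·C·AAC·CAB·CAB·AAC
    A ↦ CAB
    B ↦ C
    C ↦ AAC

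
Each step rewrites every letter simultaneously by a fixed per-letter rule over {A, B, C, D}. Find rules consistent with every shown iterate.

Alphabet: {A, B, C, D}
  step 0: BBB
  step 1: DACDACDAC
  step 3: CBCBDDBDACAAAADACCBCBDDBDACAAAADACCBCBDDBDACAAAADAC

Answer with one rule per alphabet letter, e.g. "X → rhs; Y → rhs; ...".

  step 0 ⇒ step 1: BBB ⇒ DAC·DAC·DAC
    B ↦ DAC
    A ↦ CB  (constrained at step 1)
    C ↦ DDB  (constrained at step 1)
    D ↦ AA  (constrained at step 1)

A->CB, B->DAC, C->DDB, D->AA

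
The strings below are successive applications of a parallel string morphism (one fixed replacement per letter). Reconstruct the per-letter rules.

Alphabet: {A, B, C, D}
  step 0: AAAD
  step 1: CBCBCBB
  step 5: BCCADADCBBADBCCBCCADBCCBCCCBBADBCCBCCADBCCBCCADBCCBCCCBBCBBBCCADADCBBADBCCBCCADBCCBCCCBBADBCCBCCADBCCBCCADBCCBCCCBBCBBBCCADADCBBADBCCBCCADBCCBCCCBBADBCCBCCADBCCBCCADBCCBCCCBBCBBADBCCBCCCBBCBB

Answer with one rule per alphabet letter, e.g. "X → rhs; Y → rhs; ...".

  step 0 ⇒ step 1: AAAD ⇒ CB·CB·CB·B
    A ↦ CB
    D ↦ B
    B ↦ AD  (constrained at step 1)
    C ↦ BCC  (constrained at step 1)

A->CB, B->AD, C->BCC, D->B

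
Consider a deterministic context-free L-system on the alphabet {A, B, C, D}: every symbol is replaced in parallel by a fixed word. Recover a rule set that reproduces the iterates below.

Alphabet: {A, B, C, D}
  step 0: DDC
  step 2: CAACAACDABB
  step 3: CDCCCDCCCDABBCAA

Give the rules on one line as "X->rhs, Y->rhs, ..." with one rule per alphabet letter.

  step 2 ⇒ step 3: CAACAACDABB ⇒ CD·C·C·CD·C·C·CD·ABB·C·A·A
    A ↦ C
    B ↦ A
    C ↦ CD
    D ↦ ABB

A->C, B->A, C->CD, D->ABB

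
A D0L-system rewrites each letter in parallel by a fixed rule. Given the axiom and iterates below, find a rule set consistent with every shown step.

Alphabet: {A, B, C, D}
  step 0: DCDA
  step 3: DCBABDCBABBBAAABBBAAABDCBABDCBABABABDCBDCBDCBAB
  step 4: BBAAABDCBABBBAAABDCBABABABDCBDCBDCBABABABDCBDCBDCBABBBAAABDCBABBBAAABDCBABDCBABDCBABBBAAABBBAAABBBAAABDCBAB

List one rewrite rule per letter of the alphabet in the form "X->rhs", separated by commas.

  step 3 ⇒ step 4: DCBABDCBABBBAAABBBAAABDCBABDCBABABABDCBDCBDCBAB ⇒ BB·AA·AB·DCB·AB·BB·AA·AB·DCB·AB·AB·AB·DCB·DCB·DCB·AB·AB·AB·DCB·DCB·DCB·AB·BB·AA·AB·DCB·AB·BB·AA·AB·DCB·AB·DCB·AB·DCB·AB·BB·AA·AB·BB·AA·AB·BB·AA·AB·DCB·AB
    A ↦ DCB
    B ↦ AB
    C ↦ AA
    D ↦ BB

A->DCB, B->AB, C->AA, D->BB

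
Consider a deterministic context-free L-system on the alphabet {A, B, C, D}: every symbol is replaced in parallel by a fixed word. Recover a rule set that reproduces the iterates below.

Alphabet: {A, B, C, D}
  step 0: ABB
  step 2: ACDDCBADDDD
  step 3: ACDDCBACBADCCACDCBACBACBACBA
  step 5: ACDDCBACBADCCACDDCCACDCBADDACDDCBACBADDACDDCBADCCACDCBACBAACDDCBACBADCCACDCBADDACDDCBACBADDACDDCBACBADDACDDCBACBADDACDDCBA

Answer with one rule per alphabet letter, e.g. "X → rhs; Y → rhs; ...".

A->ACD, B->CC, C->D, D->CBA

  step 2 ⇒ step 3: ACDDCBADDDD ⇒ ACD·D·CBA·CBA·D·CC·ACD·CBA·CBA·CBA·CBA
    A ↦ ACD
    B ↦ CC
    C ↦ D
    D ↦ CBA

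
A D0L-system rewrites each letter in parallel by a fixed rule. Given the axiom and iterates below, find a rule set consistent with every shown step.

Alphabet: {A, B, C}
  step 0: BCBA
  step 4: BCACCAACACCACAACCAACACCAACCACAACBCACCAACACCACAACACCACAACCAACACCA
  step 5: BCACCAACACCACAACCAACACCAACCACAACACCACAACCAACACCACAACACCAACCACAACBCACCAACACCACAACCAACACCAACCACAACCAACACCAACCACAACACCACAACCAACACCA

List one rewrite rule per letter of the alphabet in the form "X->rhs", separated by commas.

A->CA, B->BC, C->AC

  step 4 ⇒ step 5: BCACCAACACCACAACCAACACCAACCACAACBCACCAACACCACAACACCACAACCAACACCA ⇒ BC·AC·CA·AC·AC·CA·CA·AC·CA·AC·AC·CA·AC·CA·CA·AC·AC·CA·CA·AC·CA·AC·AC·CA·CA·AC·AC·CA·AC·CA·CA·AC·BC·AC·CA·AC·AC·CA·CA·AC·CA·AC·AC·CA·AC·CA·CA·AC·CA·AC·AC·CA·AC·CA·CA·AC·AC·CA·CA·AC·CA·AC·AC·CA
    A ↦ CA
    B ↦ BC
    C ↦ AC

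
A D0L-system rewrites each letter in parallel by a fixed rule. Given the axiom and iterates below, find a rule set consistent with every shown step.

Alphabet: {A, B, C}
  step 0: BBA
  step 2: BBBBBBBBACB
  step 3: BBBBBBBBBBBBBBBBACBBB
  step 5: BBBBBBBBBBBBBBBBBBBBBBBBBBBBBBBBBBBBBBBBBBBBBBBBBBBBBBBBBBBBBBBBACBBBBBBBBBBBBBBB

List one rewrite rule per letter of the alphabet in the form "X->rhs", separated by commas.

A->AC, B->BB, C->B

  step 2 ⇒ step 3: BBBBBBBBACB ⇒ BB·BB·BB·BB·BB·BB·BB·BB·AC·B·BB
    A ↦ AC
    B ↦ BB
    C ↦ B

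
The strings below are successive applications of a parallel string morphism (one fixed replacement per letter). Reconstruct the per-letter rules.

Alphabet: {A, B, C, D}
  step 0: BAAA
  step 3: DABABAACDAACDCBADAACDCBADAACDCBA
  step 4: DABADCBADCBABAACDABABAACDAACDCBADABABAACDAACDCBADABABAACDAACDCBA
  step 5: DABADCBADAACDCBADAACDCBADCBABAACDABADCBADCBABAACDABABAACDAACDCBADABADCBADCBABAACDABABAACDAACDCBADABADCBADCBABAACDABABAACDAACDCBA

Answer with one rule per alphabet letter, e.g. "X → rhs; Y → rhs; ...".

  step 4 ⇒ step 5: DABADCBADCBABAACDABABAACDAACDCBADABABAACDAACDCBADABABAACDAACDCBA ⇒ DA·BA·DC·BA·DA·AC·DC·BA·DA·AC·DC·BA·DC·BA·BA·AC·DA·BA·DC·BA·DC·BA·BA·AC·DA·BA·BA·AC·DA·AC·DC·BA·DA·BA·DC·BA·DC·BA·BA·AC·DA·BA·BA·AC·DA·AC·DC·BA·DA·BA·DC·BA·DC·BA·BA·AC·DA·BA·BA·AC·DA·AC·DC·BA
    A ↦ BA
    B ↦ DC
    C ↦ AC
    D ↦ DA

A->BA, B->DC, C->AC, D->DA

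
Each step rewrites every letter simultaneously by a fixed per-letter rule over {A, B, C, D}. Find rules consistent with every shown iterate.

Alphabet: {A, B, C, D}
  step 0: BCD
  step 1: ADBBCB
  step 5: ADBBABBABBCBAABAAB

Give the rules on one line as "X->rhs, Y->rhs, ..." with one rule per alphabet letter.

  step 0 ⇒ step 1: BCD ⇒ A·DBB·CB
    B ↦ A
    C ↦ DBB
    D ↦ CB
    A ↦ B  (constrained at step 1)

A->B, B->A, C->DBB, D->CB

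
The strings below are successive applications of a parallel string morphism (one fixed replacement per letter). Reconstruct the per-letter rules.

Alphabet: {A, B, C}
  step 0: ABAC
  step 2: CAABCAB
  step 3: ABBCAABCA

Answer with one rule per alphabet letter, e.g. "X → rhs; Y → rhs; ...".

A->B, B->CA, C->A

  step 2 ⇒ step 3: CAABCAB ⇒ A·B·B·CA·A·B·CA
    A ↦ B
    B ↦ CA
    C ↦ A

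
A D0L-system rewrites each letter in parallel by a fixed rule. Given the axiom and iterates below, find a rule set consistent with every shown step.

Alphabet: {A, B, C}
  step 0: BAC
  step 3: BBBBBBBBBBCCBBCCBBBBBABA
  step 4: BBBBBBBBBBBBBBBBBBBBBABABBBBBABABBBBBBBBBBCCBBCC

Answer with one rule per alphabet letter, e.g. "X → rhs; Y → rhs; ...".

  step 3 ⇒ step 4: BBBBBBBBBBCCBBCCBBBBBABA ⇒ BB·BB·BB·BB·BB·BB·BB·BB·BB·BB·BA·BA·BB·BB·BA·BA·BB·BB·BB·BB·BB·CC·BB·CC
    A ↦ CC
    B ↦ BB
    C ↦ BA

A->CC, B->BB, C->BA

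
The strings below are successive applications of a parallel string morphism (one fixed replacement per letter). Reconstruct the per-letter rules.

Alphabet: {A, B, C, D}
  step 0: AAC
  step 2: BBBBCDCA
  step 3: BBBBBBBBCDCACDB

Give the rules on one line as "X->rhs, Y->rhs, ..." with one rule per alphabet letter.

  step 2 ⇒ step 3: BBBBCDCA ⇒ BB·BB·BB·BB·CD·CA·CD·B
    A ↦ B
    B ↦ BB
    C ↦ CD
    D ↦ CA

A->B, B->BB, C->CD, D->CA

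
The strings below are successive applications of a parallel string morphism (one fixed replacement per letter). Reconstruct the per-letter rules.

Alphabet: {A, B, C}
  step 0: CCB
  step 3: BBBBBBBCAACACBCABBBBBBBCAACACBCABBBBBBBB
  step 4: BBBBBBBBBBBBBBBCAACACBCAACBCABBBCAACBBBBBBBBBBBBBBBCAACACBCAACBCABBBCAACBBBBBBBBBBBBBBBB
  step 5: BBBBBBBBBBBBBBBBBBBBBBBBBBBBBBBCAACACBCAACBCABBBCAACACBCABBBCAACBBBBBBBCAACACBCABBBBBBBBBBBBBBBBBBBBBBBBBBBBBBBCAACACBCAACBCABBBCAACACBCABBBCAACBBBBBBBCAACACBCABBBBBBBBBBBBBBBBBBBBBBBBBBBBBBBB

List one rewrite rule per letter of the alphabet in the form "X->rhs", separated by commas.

A->AC, B->BB, C->BCA

  step 4 ⇒ step 5: BBBBBBBBBBBBBBBCAACACBCAACBCABBBCAACBBBBBBBBBBBBBBBCAACACBCAACBCABBBCAACBBBBBBBBBBBBBBBB ⇒ BB·BB·BB·BB·BB·BB·BB·BB·BB·BB·BB·BB·BB·BB·BB·BCA·AC·AC·BCA·AC·BCA·BB·BCA·AC·AC·BCA·BB·BCA·AC·BB·BB·BB·BCA·AC·AC·BCA·BB·BB·BB·BB·BB·BB·BB·BB·BB·BB·BB·BB·BB·BB·BB·BCA·AC·AC·BCA·AC·BCA·BB·BCA·AC·AC·BCA·BB·BCA·AC·BB·BB·BB·BCA·AC·AC·BCA·BB·BB·BB·BB·BB·BB·BB·BB·BB·BB·BB·BB·BB·BB·BB·BB
    A ↦ AC
    B ↦ BB
    C ↦ BCA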